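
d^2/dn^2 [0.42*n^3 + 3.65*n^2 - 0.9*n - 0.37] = 2.52*n + 7.3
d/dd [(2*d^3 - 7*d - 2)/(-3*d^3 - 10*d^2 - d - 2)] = 2*(-10*d^4 - 23*d^3 - 50*d^2 - 20*d + 6)/(9*d^6 + 60*d^5 + 106*d^4 + 32*d^3 + 41*d^2 + 4*d + 4)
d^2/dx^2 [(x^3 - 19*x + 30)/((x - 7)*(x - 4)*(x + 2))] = 6*(3*x^6 - 25*x^5 + 119*x^4 - 1015*x^3 + 5074*x^2 - 9740*x + 7528)/(x^9 - 27*x^8 + 261*x^7 - 885*x^6 - 1458*x^5 + 14652*x^4 - 8520*x^3 - 78624*x^2 + 56448*x + 175616)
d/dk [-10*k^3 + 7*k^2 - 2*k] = -30*k^2 + 14*k - 2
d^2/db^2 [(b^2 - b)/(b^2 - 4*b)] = 6/(b^3 - 12*b^2 + 48*b - 64)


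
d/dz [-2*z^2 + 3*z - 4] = 3 - 4*z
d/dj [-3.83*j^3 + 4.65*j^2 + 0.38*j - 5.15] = -11.49*j^2 + 9.3*j + 0.38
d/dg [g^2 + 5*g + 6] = 2*g + 5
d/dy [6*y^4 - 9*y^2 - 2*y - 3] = 24*y^3 - 18*y - 2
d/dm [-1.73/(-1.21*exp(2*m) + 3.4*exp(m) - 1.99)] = (5.882 - 4.1866*exp(m))*exp(m)/(1.21*exp(2*m) - 3.4*exp(m) + 1.99)^2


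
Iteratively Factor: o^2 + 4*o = (o + 4)*(o)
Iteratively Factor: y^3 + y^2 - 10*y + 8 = (y + 4)*(y^2 - 3*y + 2) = (y - 1)*(y + 4)*(y - 2)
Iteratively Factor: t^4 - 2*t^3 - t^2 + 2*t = (t)*(t^3 - 2*t^2 - t + 2) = t*(t - 2)*(t^2 - 1) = t*(t - 2)*(t - 1)*(t + 1)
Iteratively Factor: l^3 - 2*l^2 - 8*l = (l - 4)*(l^2 + 2*l) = l*(l - 4)*(l + 2)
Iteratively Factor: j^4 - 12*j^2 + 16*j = (j + 4)*(j^3 - 4*j^2 + 4*j) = (j - 2)*(j + 4)*(j^2 - 2*j) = j*(j - 2)*(j + 4)*(j - 2)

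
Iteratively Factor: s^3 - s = (s - 1)*(s^2 + s) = (s - 1)*(s + 1)*(s)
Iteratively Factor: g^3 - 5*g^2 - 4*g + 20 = (g - 2)*(g^2 - 3*g - 10) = (g - 2)*(g + 2)*(g - 5)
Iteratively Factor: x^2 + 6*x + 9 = (x + 3)*(x + 3)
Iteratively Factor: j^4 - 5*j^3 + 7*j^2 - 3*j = (j)*(j^3 - 5*j^2 + 7*j - 3) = j*(j - 3)*(j^2 - 2*j + 1) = j*(j - 3)*(j - 1)*(j - 1)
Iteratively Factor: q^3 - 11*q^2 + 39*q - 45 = (q - 3)*(q^2 - 8*q + 15) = (q - 3)^2*(q - 5)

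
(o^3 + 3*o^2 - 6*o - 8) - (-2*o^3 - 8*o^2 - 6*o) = 3*o^3 + 11*o^2 - 8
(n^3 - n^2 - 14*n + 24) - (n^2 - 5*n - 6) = n^3 - 2*n^2 - 9*n + 30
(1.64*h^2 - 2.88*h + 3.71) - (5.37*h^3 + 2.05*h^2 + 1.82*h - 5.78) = -5.37*h^3 - 0.41*h^2 - 4.7*h + 9.49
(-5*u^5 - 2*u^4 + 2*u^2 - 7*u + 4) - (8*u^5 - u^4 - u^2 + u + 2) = -13*u^5 - u^4 + 3*u^2 - 8*u + 2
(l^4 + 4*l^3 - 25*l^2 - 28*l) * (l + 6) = l^5 + 10*l^4 - l^3 - 178*l^2 - 168*l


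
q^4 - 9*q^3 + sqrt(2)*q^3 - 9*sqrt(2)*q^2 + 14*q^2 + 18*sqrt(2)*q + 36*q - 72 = (q - 6)*(q - 3)*(q - sqrt(2))*(q + 2*sqrt(2))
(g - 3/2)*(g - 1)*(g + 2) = g^3 - g^2/2 - 7*g/2 + 3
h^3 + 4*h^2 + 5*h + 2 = (h + 1)^2*(h + 2)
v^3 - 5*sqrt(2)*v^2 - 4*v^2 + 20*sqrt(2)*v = v*(v - 4)*(v - 5*sqrt(2))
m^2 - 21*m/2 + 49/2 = (m - 7)*(m - 7/2)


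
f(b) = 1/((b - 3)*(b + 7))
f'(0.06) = -0.01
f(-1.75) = -0.04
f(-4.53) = -0.05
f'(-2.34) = 0.00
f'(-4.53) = 0.01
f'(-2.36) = 0.00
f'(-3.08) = 0.00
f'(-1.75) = -0.00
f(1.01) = -0.06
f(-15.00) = 0.01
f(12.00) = 0.01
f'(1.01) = -0.02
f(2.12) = -0.12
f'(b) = -1/((b - 3)*(b + 7)^2) - 1/((b - 3)^2*(b + 7)) = 2*(-b - 2)/(b^4 + 8*b^3 - 26*b^2 - 168*b + 441)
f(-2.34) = -0.04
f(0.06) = -0.05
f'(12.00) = 0.00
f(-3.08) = -0.04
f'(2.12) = -0.13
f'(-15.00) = 0.00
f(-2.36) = -0.04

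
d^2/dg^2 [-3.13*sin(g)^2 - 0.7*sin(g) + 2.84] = 0.7*sin(g) - 6.26*cos(2*g)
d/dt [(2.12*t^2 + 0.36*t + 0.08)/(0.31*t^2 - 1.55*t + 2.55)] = (-3.3976*t^2 + 10.7624*t + 1.042)/(0.0961*t^4 - 0.961*t^3 + 3.9835*t^2 - 7.905*t + 6.5025)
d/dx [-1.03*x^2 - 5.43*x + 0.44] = -2.06*x - 5.43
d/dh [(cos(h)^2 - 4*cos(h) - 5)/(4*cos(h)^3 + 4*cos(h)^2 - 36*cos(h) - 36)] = (cos(h)^2 - 10*cos(h) + 9)*sin(h)/(4*(cos(h) - 3)^2*(cos(h) + 3)^2)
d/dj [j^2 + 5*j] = 2*j + 5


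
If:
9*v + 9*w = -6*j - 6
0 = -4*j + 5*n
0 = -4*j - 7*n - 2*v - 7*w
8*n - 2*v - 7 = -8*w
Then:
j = -15/44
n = -3/11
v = -419/330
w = 137/165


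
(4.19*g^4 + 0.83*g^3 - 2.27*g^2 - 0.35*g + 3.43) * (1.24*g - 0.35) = 5.1956*g^5 - 0.4373*g^4 - 3.1053*g^3 + 0.3605*g^2 + 4.3757*g - 1.2005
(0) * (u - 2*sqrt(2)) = 0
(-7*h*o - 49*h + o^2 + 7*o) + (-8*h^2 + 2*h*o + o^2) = -8*h^2 - 5*h*o - 49*h + 2*o^2 + 7*o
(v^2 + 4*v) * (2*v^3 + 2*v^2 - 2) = 2*v^5 + 10*v^4 + 8*v^3 - 2*v^2 - 8*v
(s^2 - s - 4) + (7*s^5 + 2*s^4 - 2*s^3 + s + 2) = 7*s^5 + 2*s^4 - 2*s^3 + s^2 - 2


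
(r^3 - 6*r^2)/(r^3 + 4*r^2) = (r - 6)/(r + 4)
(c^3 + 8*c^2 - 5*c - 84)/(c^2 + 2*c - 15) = (c^2 + 11*c + 28)/(c + 5)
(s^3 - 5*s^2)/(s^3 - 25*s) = s/(s + 5)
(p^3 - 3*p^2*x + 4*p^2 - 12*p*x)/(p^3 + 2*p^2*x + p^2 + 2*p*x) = (p^2 - 3*p*x + 4*p - 12*x)/(p^2 + 2*p*x + p + 2*x)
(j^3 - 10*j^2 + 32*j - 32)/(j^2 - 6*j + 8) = j - 4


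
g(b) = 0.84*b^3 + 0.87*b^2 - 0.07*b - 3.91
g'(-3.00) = 17.39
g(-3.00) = -18.55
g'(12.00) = 383.69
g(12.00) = 1572.05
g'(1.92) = 12.56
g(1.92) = 5.11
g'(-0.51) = -0.30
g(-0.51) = -3.76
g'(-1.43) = 2.59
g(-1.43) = -4.49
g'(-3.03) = 17.79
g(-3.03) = -19.08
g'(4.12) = 49.87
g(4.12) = 69.31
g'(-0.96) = 0.58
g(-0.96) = -3.78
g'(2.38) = 18.35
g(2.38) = 12.18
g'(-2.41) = 10.37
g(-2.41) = -10.45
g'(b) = 2.52*b^2 + 1.74*b - 0.07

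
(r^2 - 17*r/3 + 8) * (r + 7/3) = r^3 - 10*r^2/3 - 47*r/9 + 56/3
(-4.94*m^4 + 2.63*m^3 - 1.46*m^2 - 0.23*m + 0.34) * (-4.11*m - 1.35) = 20.3034*m^5 - 4.1403*m^4 + 2.4501*m^3 + 2.9163*m^2 - 1.0869*m - 0.459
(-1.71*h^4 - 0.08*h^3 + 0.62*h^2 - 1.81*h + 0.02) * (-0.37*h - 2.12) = 0.6327*h^5 + 3.6548*h^4 - 0.0598*h^3 - 0.6447*h^2 + 3.8298*h - 0.0424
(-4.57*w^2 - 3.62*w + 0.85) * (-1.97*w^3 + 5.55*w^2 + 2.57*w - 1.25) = 9.0029*w^5 - 18.2321*w^4 - 33.5104*w^3 + 1.1266*w^2 + 6.7095*w - 1.0625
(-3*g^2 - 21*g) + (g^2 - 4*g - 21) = -2*g^2 - 25*g - 21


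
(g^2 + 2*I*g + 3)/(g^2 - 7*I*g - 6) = (g + 3*I)/(g - 6*I)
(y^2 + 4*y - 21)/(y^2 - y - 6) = (y + 7)/(y + 2)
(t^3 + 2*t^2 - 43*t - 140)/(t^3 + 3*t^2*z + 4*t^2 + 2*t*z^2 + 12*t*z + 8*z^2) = (t^2 - 2*t - 35)/(t^2 + 3*t*z + 2*z^2)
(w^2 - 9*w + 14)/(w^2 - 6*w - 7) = (w - 2)/(w + 1)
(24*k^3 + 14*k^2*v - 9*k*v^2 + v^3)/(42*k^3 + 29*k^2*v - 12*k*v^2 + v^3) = (-4*k + v)/(-7*k + v)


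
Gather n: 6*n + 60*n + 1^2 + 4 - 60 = 66*n - 55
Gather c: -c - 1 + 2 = 1 - c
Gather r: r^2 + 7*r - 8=r^2 + 7*r - 8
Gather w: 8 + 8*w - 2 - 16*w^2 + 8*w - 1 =-16*w^2 + 16*w + 5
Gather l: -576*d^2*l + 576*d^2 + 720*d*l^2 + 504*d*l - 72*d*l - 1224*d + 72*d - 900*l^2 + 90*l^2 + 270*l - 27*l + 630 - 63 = 576*d^2 - 1152*d + l^2*(720*d - 810) + l*(-576*d^2 + 432*d + 243) + 567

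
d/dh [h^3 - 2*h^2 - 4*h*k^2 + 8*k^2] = 3*h^2 - 4*h - 4*k^2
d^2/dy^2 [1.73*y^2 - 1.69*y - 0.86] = 3.46000000000000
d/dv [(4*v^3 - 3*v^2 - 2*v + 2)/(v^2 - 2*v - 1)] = 2*(2*v^4 - 8*v^3 - 2*v^2 + v + 3)/(v^4 - 4*v^3 + 2*v^2 + 4*v + 1)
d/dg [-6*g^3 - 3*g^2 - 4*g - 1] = -18*g^2 - 6*g - 4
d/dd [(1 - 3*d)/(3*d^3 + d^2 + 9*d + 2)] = (-9*d^3 - 3*d^2 - 27*d + (3*d - 1)*(9*d^2 + 2*d + 9) - 6)/(3*d^3 + d^2 + 9*d + 2)^2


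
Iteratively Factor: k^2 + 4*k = (k + 4)*(k)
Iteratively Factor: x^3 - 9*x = (x + 3)*(x^2 - 3*x) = (x - 3)*(x + 3)*(x)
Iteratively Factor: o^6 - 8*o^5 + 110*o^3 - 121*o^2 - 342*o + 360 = (o + 2)*(o^5 - 10*o^4 + 20*o^3 + 70*o^2 - 261*o + 180) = (o + 2)*(o + 3)*(o^4 - 13*o^3 + 59*o^2 - 107*o + 60) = (o - 5)*(o + 2)*(o + 3)*(o^3 - 8*o^2 + 19*o - 12) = (o - 5)*(o - 1)*(o + 2)*(o + 3)*(o^2 - 7*o + 12) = (o - 5)*(o - 3)*(o - 1)*(o + 2)*(o + 3)*(o - 4)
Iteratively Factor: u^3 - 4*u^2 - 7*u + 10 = (u - 1)*(u^2 - 3*u - 10) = (u - 1)*(u + 2)*(u - 5)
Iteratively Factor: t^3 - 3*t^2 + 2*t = (t - 1)*(t^2 - 2*t) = t*(t - 1)*(t - 2)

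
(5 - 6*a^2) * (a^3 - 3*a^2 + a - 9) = -6*a^5 + 18*a^4 - a^3 + 39*a^2 + 5*a - 45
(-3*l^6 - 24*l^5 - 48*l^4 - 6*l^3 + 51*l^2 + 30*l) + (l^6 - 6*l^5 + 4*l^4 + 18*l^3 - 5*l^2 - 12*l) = -2*l^6 - 30*l^5 - 44*l^4 + 12*l^3 + 46*l^2 + 18*l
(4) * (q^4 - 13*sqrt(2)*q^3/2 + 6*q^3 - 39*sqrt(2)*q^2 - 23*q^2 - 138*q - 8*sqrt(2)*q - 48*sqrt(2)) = 4*q^4 - 26*sqrt(2)*q^3 + 24*q^3 - 156*sqrt(2)*q^2 - 92*q^2 - 552*q - 32*sqrt(2)*q - 192*sqrt(2)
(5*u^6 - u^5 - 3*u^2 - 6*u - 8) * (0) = 0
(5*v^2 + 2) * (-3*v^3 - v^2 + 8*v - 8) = -15*v^5 - 5*v^4 + 34*v^3 - 42*v^2 + 16*v - 16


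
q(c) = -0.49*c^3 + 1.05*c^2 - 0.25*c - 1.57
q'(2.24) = -2.92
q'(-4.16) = -34.43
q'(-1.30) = -5.46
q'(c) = -1.47*c^2 + 2.1*c - 0.25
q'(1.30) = -0.00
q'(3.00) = -7.18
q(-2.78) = 17.77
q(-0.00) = -1.57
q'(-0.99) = -3.77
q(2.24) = -2.37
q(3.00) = -6.10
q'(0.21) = 0.13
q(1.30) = -1.20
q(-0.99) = 0.18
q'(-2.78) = -17.45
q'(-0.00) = -0.25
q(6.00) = -71.11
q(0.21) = -1.58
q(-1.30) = 1.61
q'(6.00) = -40.57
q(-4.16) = 52.92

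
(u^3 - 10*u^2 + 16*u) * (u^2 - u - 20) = u^5 - 11*u^4 + 6*u^3 + 184*u^2 - 320*u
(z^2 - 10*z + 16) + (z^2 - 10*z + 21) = 2*z^2 - 20*z + 37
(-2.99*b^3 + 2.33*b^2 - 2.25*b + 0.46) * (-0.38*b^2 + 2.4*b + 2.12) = 1.1362*b^5 - 8.0614*b^4 + 0.108199999999999*b^3 - 0.635199999999999*b^2 - 3.666*b + 0.9752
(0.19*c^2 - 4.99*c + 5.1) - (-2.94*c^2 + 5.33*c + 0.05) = 3.13*c^2 - 10.32*c + 5.05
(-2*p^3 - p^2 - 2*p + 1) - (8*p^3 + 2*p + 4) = -10*p^3 - p^2 - 4*p - 3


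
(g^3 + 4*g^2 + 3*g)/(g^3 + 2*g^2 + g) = (g + 3)/(g + 1)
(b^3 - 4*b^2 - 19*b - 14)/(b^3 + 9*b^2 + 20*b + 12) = (b - 7)/(b + 6)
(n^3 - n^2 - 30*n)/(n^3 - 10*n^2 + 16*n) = (n^2 - n - 30)/(n^2 - 10*n + 16)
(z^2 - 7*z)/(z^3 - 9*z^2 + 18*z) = (z - 7)/(z^2 - 9*z + 18)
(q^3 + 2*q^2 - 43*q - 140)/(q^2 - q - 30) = (q^2 - 3*q - 28)/(q - 6)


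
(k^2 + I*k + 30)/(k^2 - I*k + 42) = (k - 5*I)/(k - 7*I)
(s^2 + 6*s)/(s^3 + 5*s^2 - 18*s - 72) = s/(s^2 - s - 12)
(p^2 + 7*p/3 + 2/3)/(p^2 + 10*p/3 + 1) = (p + 2)/(p + 3)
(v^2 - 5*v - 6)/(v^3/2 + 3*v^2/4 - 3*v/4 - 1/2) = 4*(v^2 - 5*v - 6)/(2*v^3 + 3*v^2 - 3*v - 2)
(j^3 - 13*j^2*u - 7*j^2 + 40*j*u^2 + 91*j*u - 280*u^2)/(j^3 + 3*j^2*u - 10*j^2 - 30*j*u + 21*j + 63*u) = (j^2 - 13*j*u + 40*u^2)/(j^2 + 3*j*u - 3*j - 9*u)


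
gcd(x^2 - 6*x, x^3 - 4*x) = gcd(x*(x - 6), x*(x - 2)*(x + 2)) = x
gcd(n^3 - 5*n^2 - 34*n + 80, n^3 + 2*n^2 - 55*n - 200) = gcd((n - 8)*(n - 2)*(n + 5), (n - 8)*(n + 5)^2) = n^2 - 3*n - 40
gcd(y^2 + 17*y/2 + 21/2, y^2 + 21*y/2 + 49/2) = y + 7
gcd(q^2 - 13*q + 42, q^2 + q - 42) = q - 6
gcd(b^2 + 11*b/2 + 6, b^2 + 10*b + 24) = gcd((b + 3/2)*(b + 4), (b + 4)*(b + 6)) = b + 4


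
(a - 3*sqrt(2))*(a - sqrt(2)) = a^2 - 4*sqrt(2)*a + 6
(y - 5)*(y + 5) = y^2 - 25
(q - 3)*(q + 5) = q^2 + 2*q - 15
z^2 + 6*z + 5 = (z + 1)*(z + 5)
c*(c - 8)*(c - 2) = c^3 - 10*c^2 + 16*c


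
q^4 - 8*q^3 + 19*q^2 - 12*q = q*(q - 4)*(q - 3)*(q - 1)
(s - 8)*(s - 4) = s^2 - 12*s + 32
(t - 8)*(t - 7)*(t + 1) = t^3 - 14*t^2 + 41*t + 56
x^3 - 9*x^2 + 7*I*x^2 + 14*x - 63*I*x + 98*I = (x - 7)*(x - 2)*(x + 7*I)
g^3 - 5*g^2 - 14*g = g*(g - 7)*(g + 2)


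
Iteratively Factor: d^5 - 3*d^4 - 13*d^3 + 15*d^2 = (d + 3)*(d^4 - 6*d^3 + 5*d^2) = d*(d + 3)*(d^3 - 6*d^2 + 5*d) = d*(d - 1)*(d + 3)*(d^2 - 5*d) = d^2*(d - 1)*(d + 3)*(d - 5)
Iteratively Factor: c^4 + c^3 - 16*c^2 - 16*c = (c + 1)*(c^3 - 16*c) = c*(c + 1)*(c^2 - 16) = c*(c - 4)*(c + 1)*(c + 4)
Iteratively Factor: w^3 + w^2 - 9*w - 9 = (w + 1)*(w^2 - 9) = (w - 3)*(w + 1)*(w + 3)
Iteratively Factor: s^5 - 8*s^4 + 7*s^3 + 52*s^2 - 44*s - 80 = (s - 4)*(s^4 - 4*s^3 - 9*s^2 + 16*s + 20) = (s - 5)*(s - 4)*(s^3 + s^2 - 4*s - 4) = (s - 5)*(s - 4)*(s - 2)*(s^2 + 3*s + 2) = (s - 5)*(s - 4)*(s - 2)*(s + 2)*(s + 1)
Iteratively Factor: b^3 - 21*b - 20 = (b + 1)*(b^2 - b - 20) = (b + 1)*(b + 4)*(b - 5)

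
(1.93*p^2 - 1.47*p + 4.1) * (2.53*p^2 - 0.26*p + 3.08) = 4.8829*p^4 - 4.2209*p^3 + 16.6996*p^2 - 5.5936*p + 12.628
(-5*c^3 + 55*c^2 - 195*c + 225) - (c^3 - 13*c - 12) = -6*c^3 + 55*c^2 - 182*c + 237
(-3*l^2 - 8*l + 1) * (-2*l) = 6*l^3 + 16*l^2 - 2*l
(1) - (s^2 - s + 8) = -s^2 + s - 7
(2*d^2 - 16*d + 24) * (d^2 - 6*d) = 2*d^4 - 28*d^3 + 120*d^2 - 144*d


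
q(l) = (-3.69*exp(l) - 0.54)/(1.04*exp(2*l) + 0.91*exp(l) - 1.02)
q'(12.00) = 0.00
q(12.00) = 0.00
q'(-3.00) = 0.23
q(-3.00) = 0.74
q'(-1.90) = 0.91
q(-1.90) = 1.27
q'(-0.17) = 28.11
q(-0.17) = -7.49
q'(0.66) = 1.87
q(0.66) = -1.66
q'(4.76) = 0.03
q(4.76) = -0.03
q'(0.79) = 1.53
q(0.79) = -1.44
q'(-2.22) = 0.58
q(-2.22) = 1.04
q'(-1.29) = 2.80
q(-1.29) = 2.25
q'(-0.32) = 143.94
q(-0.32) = -17.02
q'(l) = (-3.69*exp(l) - 0.54)*(-2.08*exp(2*l) - 0.91*exp(l))/(1.04*exp(2*l) + 0.91*exp(l) - 1.02)^2 - 3.69*exp(l)/(1.04*exp(2*l) + 0.91*exp(l) - 1.02) = (3.8376*exp(2*l) + 1.1232*exp(l) + 4.2552)*exp(l)/(1.0816*exp(4*l) + 1.8928*exp(3*l) - 1.2935*exp(2*l) - 1.8564*exp(l) + 1.0404)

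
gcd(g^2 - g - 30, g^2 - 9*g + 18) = g - 6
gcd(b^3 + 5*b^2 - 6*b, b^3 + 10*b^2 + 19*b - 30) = b^2 + 5*b - 6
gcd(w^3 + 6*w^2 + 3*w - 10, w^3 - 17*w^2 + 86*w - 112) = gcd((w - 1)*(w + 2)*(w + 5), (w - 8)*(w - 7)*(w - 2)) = 1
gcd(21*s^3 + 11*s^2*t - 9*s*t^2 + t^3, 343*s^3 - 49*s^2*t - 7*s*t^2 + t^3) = 7*s - t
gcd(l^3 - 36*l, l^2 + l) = l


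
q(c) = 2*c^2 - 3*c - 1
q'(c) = 4*c - 3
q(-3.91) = 41.31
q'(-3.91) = -18.64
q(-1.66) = 9.49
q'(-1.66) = -9.64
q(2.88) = 6.95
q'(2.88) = 8.52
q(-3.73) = 38.02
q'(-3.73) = -17.92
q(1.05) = -1.94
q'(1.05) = 1.20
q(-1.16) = 5.17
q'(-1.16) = -7.64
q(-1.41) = 7.21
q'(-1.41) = -8.64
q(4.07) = 19.92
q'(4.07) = 13.28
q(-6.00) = 89.00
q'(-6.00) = -27.00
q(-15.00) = 494.00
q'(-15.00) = -63.00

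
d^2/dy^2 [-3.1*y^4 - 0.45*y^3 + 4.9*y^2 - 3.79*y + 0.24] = -37.2*y^2 - 2.7*y + 9.8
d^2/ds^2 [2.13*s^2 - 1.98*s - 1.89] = 4.26000000000000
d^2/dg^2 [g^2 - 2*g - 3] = 2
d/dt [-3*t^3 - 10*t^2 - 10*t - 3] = -9*t^2 - 20*t - 10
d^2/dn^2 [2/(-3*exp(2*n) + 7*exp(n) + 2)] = 2*(2*(6*exp(n) - 7)^2*exp(n) + (12*exp(n) - 7)*(-3*exp(2*n) + 7*exp(n) + 2))*exp(n)/(-3*exp(2*n) + 7*exp(n) + 2)^3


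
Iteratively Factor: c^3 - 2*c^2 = (c)*(c^2 - 2*c) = c^2*(c - 2)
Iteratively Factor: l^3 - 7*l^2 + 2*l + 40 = (l - 4)*(l^2 - 3*l - 10) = (l - 4)*(l + 2)*(l - 5)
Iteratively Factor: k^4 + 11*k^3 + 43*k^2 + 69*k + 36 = (k + 3)*(k^3 + 8*k^2 + 19*k + 12) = (k + 3)*(k + 4)*(k^2 + 4*k + 3) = (k + 3)^2*(k + 4)*(k + 1)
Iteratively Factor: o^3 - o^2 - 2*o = (o + 1)*(o^2 - 2*o) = (o - 2)*(o + 1)*(o)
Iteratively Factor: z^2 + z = (z + 1)*(z)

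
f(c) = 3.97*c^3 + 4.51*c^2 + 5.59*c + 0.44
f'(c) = 11.91*c^2 + 9.02*c + 5.59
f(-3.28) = -109.47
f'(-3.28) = 104.14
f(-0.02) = 0.33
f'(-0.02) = 5.41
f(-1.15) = -6.06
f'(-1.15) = 10.97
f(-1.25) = -7.25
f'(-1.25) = 12.92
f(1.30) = 24.05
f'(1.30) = 37.44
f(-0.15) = -0.31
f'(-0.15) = 4.50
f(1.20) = 20.50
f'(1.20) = 33.56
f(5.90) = 1005.77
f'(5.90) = 473.40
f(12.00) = 7577.12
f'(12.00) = 1828.87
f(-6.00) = -728.26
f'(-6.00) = 380.23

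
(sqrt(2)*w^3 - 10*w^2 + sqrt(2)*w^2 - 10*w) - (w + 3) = sqrt(2)*w^3 - 10*w^2 + sqrt(2)*w^2 - 11*w - 3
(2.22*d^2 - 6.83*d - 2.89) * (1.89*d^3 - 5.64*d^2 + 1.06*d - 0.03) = 4.1958*d^5 - 25.4295*d^4 + 35.4123*d^3 + 8.9932*d^2 - 2.8585*d + 0.0867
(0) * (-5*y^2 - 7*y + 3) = 0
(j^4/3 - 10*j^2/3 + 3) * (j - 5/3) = j^5/3 - 5*j^4/9 - 10*j^3/3 + 50*j^2/9 + 3*j - 5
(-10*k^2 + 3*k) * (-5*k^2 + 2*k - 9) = 50*k^4 - 35*k^3 + 96*k^2 - 27*k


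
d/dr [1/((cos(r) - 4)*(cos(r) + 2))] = 2*(cos(r) - 1)*sin(r)/((cos(r) - 4)^2*(cos(r) + 2)^2)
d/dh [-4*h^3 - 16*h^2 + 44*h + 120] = -12*h^2 - 32*h + 44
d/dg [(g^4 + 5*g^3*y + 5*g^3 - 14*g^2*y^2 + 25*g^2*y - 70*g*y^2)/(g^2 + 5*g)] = 2*g + 5*y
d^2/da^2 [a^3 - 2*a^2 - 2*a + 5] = 6*a - 4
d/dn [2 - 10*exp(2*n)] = -20*exp(2*n)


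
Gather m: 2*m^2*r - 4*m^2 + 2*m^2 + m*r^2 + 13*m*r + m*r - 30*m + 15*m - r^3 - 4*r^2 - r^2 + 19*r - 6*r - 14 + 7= m^2*(2*r - 2) + m*(r^2 + 14*r - 15) - r^3 - 5*r^2 + 13*r - 7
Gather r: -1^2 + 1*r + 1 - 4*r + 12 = 12 - 3*r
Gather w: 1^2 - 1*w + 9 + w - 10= 0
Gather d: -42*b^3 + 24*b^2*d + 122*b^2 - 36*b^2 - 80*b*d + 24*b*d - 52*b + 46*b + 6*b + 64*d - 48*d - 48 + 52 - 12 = -42*b^3 + 86*b^2 + d*(24*b^2 - 56*b + 16) - 8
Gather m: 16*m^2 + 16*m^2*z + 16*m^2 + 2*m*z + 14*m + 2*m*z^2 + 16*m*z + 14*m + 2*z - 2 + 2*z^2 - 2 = m^2*(16*z + 32) + m*(2*z^2 + 18*z + 28) + 2*z^2 + 2*z - 4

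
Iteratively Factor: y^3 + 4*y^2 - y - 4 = (y - 1)*(y^2 + 5*y + 4) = (y - 1)*(y + 4)*(y + 1)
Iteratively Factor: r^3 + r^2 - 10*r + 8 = (r - 2)*(r^2 + 3*r - 4) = (r - 2)*(r + 4)*(r - 1)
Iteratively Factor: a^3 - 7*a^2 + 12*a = (a)*(a^2 - 7*a + 12) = a*(a - 4)*(a - 3)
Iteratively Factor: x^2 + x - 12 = (x + 4)*(x - 3)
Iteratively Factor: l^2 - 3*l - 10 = (l - 5)*(l + 2)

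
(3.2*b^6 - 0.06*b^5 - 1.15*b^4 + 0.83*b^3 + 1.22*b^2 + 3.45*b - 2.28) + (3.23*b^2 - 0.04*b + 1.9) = 3.2*b^6 - 0.06*b^5 - 1.15*b^4 + 0.83*b^3 + 4.45*b^2 + 3.41*b - 0.38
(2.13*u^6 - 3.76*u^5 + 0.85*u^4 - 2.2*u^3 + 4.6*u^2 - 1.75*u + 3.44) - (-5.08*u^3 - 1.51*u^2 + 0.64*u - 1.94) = 2.13*u^6 - 3.76*u^5 + 0.85*u^4 + 2.88*u^3 + 6.11*u^2 - 2.39*u + 5.38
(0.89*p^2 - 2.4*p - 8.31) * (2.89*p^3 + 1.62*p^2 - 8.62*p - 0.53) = 2.5721*p^5 - 5.4942*p^4 - 35.5757*p^3 + 6.7541*p^2 + 72.9042*p + 4.4043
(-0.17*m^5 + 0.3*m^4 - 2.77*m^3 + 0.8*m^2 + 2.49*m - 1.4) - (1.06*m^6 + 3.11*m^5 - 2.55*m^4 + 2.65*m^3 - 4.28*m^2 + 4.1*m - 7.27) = -1.06*m^6 - 3.28*m^5 + 2.85*m^4 - 5.42*m^3 + 5.08*m^2 - 1.61*m + 5.87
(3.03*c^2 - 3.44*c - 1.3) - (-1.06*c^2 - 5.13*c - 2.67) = 4.09*c^2 + 1.69*c + 1.37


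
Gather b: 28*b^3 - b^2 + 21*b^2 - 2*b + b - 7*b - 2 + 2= 28*b^3 + 20*b^2 - 8*b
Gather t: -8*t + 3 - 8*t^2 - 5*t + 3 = -8*t^2 - 13*t + 6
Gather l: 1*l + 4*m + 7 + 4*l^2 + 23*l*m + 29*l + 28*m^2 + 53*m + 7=4*l^2 + l*(23*m + 30) + 28*m^2 + 57*m + 14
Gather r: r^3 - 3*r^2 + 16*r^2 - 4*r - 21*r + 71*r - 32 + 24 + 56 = r^3 + 13*r^2 + 46*r + 48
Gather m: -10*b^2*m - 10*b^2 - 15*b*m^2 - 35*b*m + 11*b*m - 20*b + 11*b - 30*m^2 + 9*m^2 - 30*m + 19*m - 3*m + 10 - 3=-10*b^2 - 9*b + m^2*(-15*b - 21) + m*(-10*b^2 - 24*b - 14) + 7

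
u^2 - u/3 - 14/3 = (u - 7/3)*(u + 2)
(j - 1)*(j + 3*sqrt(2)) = j^2 - j + 3*sqrt(2)*j - 3*sqrt(2)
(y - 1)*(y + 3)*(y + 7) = y^3 + 9*y^2 + 11*y - 21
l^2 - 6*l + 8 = (l - 4)*(l - 2)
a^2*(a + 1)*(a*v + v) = a^4*v + 2*a^3*v + a^2*v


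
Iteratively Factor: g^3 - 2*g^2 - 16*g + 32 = (g + 4)*(g^2 - 6*g + 8) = (g - 4)*(g + 4)*(g - 2)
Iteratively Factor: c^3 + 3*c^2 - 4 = (c + 2)*(c^2 + c - 2) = (c - 1)*(c + 2)*(c + 2)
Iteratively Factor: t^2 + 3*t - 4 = (t + 4)*(t - 1)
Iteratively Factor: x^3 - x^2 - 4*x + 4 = (x - 1)*(x^2 - 4) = (x - 2)*(x - 1)*(x + 2)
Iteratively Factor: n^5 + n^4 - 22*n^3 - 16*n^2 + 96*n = (n - 2)*(n^4 + 3*n^3 - 16*n^2 - 48*n) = (n - 4)*(n - 2)*(n^3 + 7*n^2 + 12*n) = (n - 4)*(n - 2)*(n + 3)*(n^2 + 4*n) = (n - 4)*(n - 2)*(n + 3)*(n + 4)*(n)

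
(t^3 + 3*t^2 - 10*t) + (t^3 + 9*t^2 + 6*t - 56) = 2*t^3 + 12*t^2 - 4*t - 56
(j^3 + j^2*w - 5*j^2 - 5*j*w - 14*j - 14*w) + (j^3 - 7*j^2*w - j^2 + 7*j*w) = 2*j^3 - 6*j^2*w - 6*j^2 + 2*j*w - 14*j - 14*w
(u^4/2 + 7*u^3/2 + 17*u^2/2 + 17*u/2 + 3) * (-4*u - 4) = -2*u^5 - 16*u^4 - 48*u^3 - 68*u^2 - 46*u - 12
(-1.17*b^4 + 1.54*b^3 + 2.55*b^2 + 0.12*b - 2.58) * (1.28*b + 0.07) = -1.4976*b^5 + 1.8893*b^4 + 3.3718*b^3 + 0.3321*b^2 - 3.294*b - 0.1806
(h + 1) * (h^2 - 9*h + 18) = h^3 - 8*h^2 + 9*h + 18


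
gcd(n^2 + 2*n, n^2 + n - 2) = n + 2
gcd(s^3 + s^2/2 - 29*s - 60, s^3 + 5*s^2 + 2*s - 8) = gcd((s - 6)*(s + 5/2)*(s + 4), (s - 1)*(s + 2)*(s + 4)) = s + 4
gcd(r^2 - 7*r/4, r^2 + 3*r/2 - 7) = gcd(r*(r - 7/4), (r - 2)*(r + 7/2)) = 1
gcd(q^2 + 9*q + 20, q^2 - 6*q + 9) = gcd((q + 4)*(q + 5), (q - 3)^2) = 1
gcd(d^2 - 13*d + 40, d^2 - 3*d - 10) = d - 5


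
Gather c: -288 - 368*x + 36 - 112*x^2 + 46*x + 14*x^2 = -98*x^2 - 322*x - 252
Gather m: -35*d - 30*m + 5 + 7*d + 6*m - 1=-28*d - 24*m + 4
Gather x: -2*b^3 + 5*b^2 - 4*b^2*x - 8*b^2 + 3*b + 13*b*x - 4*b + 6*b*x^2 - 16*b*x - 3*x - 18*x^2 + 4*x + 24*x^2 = -2*b^3 - 3*b^2 - b + x^2*(6*b + 6) + x*(-4*b^2 - 3*b + 1)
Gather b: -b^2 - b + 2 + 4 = -b^2 - b + 6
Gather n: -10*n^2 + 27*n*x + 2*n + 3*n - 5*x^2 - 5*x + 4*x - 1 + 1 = -10*n^2 + n*(27*x + 5) - 5*x^2 - x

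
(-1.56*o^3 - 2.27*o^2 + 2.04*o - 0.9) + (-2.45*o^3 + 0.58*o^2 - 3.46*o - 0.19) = -4.01*o^3 - 1.69*o^2 - 1.42*o - 1.09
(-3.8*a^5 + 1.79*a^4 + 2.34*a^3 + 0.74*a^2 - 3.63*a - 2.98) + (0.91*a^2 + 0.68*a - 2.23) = -3.8*a^5 + 1.79*a^4 + 2.34*a^3 + 1.65*a^2 - 2.95*a - 5.21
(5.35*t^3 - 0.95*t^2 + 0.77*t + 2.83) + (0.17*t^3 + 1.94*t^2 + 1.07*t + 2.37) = 5.52*t^3 + 0.99*t^2 + 1.84*t + 5.2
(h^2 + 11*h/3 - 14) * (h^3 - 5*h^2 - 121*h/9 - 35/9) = h^5 - 4*h^4/3 - 412*h^3/9 + 454*h^2/27 + 4697*h/27 + 490/9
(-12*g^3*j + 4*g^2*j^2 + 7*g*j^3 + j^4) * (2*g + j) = -24*g^4*j - 4*g^3*j^2 + 18*g^2*j^3 + 9*g*j^4 + j^5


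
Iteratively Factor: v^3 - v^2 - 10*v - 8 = (v + 1)*(v^2 - 2*v - 8) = (v + 1)*(v + 2)*(v - 4)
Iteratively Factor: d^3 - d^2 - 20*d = (d)*(d^2 - d - 20) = d*(d + 4)*(d - 5)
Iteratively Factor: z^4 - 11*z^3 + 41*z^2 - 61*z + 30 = (z - 5)*(z^3 - 6*z^2 + 11*z - 6) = (z - 5)*(z - 1)*(z^2 - 5*z + 6) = (z - 5)*(z - 3)*(z - 1)*(z - 2)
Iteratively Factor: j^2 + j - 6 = (j + 3)*(j - 2)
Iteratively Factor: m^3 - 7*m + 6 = (m + 3)*(m^2 - 3*m + 2) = (m - 2)*(m + 3)*(m - 1)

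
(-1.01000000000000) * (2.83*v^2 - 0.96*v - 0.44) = -2.8583*v^2 + 0.9696*v + 0.4444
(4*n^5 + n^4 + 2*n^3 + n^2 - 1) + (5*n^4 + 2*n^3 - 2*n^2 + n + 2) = 4*n^5 + 6*n^4 + 4*n^3 - n^2 + n + 1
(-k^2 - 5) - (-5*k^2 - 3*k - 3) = 4*k^2 + 3*k - 2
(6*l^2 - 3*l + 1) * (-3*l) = -18*l^3 + 9*l^2 - 3*l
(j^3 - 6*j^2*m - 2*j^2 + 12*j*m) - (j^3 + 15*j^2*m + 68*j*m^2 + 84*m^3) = -21*j^2*m - 2*j^2 - 68*j*m^2 + 12*j*m - 84*m^3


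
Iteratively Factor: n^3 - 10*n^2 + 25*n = (n)*(n^2 - 10*n + 25) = n*(n - 5)*(n - 5)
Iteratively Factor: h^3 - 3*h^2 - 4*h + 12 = (h - 2)*(h^2 - h - 6) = (h - 2)*(h + 2)*(h - 3)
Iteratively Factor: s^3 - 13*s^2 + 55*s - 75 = (s - 5)*(s^2 - 8*s + 15) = (s - 5)^2*(s - 3)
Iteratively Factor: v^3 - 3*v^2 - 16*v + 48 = (v + 4)*(v^2 - 7*v + 12) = (v - 3)*(v + 4)*(v - 4)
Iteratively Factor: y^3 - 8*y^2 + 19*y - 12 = (y - 3)*(y^2 - 5*y + 4) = (y - 4)*(y - 3)*(y - 1)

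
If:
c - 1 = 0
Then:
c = 1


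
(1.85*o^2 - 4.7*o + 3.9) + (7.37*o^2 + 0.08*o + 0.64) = 9.22*o^2 - 4.62*o + 4.54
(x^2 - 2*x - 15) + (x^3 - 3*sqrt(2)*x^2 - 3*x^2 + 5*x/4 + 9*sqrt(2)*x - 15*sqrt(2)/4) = x^3 - 3*sqrt(2)*x^2 - 2*x^2 - 3*x/4 + 9*sqrt(2)*x - 15 - 15*sqrt(2)/4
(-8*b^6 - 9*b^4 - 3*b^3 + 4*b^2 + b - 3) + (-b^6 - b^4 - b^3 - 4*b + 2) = -9*b^6 - 10*b^4 - 4*b^3 + 4*b^2 - 3*b - 1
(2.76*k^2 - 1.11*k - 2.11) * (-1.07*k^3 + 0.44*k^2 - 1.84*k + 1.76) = -2.9532*k^5 + 2.4021*k^4 - 3.3091*k^3 + 5.9716*k^2 + 1.9288*k - 3.7136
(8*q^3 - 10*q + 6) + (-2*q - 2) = 8*q^3 - 12*q + 4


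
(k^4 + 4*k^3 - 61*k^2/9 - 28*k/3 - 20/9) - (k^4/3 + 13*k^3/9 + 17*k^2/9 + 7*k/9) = 2*k^4/3 + 23*k^3/9 - 26*k^2/3 - 91*k/9 - 20/9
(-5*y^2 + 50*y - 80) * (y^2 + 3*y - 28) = -5*y^4 + 35*y^3 + 210*y^2 - 1640*y + 2240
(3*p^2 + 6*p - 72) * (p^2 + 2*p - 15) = 3*p^4 + 12*p^3 - 105*p^2 - 234*p + 1080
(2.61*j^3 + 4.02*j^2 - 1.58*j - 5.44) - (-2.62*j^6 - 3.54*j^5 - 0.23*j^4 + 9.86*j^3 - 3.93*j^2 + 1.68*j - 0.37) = 2.62*j^6 + 3.54*j^5 + 0.23*j^4 - 7.25*j^3 + 7.95*j^2 - 3.26*j - 5.07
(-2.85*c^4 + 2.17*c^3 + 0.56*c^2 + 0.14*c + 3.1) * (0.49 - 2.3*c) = 6.555*c^5 - 6.3875*c^4 - 0.2247*c^3 - 0.0476*c^2 - 7.0614*c + 1.519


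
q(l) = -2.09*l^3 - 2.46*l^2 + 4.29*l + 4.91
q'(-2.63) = -26.14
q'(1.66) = -21.15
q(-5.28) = 221.32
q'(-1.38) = -0.86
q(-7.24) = 638.07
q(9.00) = -1679.35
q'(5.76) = -232.07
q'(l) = -6.27*l^2 - 4.92*l + 4.29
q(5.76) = -451.40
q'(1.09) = -8.52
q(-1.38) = -0.20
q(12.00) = -3909.37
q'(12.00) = -957.63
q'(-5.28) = -144.53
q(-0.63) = 1.75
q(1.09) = 3.96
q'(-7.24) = -288.75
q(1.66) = -4.31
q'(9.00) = -547.86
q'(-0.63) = 4.90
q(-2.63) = 14.63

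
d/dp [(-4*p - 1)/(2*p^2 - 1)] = 4*(2*p^2 + p + 1)/(4*p^4 - 4*p^2 + 1)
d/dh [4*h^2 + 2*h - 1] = 8*h + 2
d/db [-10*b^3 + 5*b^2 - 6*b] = -30*b^2 + 10*b - 6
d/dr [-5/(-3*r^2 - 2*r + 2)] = 10*(-3*r - 1)/(3*r^2 + 2*r - 2)^2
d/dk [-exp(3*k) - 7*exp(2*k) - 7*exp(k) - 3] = (-3*exp(2*k) - 14*exp(k) - 7)*exp(k)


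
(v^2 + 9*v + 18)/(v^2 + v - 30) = (v + 3)/(v - 5)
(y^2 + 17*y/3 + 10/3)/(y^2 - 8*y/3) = (3*y^2 + 17*y + 10)/(y*(3*y - 8))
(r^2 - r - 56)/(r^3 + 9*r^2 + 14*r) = (r - 8)/(r*(r + 2))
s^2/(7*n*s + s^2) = s/(7*n + s)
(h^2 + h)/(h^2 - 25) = h*(h + 1)/(h^2 - 25)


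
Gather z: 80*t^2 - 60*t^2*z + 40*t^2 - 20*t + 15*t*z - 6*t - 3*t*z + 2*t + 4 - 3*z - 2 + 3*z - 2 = 120*t^2 - 24*t + z*(-60*t^2 + 12*t)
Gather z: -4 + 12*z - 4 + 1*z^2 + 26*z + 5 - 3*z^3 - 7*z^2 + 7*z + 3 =-3*z^3 - 6*z^2 + 45*z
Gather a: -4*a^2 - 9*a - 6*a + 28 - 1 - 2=-4*a^2 - 15*a + 25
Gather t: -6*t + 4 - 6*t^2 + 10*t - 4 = -6*t^2 + 4*t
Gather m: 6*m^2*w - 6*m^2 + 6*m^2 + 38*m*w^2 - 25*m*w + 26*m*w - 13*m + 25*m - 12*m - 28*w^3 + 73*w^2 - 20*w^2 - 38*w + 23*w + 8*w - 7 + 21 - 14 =6*m^2*w + m*(38*w^2 + w) - 28*w^3 + 53*w^2 - 7*w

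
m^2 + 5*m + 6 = (m + 2)*(m + 3)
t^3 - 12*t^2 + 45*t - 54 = (t - 6)*(t - 3)^2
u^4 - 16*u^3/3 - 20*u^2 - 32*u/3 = u*(u - 8)*(u + 2/3)*(u + 2)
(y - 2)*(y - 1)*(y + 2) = y^3 - y^2 - 4*y + 4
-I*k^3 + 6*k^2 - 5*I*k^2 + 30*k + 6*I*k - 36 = (k + 6)*(k + 6*I)*(-I*k + I)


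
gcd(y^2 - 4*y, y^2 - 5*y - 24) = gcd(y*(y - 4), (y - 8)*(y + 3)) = 1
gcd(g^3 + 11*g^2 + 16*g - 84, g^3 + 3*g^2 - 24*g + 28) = g^2 + 5*g - 14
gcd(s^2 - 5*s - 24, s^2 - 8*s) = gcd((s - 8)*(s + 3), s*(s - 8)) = s - 8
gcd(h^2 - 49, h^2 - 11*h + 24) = 1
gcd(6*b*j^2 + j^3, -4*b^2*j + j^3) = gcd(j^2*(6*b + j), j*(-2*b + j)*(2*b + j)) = j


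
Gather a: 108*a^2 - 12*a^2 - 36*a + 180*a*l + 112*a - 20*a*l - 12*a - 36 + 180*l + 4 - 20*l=96*a^2 + a*(160*l + 64) + 160*l - 32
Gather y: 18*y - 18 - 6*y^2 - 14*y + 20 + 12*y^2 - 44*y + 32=6*y^2 - 40*y + 34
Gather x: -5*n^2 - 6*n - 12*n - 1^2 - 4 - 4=-5*n^2 - 18*n - 9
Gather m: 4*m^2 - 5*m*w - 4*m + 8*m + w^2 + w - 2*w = 4*m^2 + m*(4 - 5*w) + w^2 - w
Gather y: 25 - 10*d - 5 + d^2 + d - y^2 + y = d^2 - 9*d - y^2 + y + 20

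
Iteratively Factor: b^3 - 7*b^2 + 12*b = (b)*(b^2 - 7*b + 12) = b*(b - 4)*(b - 3)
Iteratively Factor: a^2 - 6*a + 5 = (a - 1)*(a - 5)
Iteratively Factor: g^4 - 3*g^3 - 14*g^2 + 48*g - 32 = (g - 4)*(g^3 + g^2 - 10*g + 8) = (g - 4)*(g - 1)*(g^2 + 2*g - 8) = (g - 4)*(g - 2)*(g - 1)*(g + 4)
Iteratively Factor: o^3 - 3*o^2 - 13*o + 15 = (o + 3)*(o^2 - 6*o + 5) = (o - 5)*(o + 3)*(o - 1)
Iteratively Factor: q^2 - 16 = (q + 4)*(q - 4)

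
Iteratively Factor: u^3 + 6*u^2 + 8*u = (u + 4)*(u^2 + 2*u) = (u + 2)*(u + 4)*(u)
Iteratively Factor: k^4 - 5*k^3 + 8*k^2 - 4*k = (k - 2)*(k^3 - 3*k^2 + 2*k) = (k - 2)*(k - 1)*(k^2 - 2*k) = k*(k - 2)*(k - 1)*(k - 2)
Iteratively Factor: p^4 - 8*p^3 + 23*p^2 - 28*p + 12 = (p - 2)*(p^3 - 6*p^2 + 11*p - 6) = (p - 2)^2*(p^2 - 4*p + 3) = (p - 3)*(p - 2)^2*(p - 1)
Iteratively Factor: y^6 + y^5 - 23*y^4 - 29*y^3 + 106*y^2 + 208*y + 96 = (y + 4)*(y^5 - 3*y^4 - 11*y^3 + 15*y^2 + 46*y + 24) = (y - 4)*(y + 4)*(y^4 + y^3 - 7*y^2 - 13*y - 6) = (y - 4)*(y + 1)*(y + 4)*(y^3 - 7*y - 6) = (y - 4)*(y + 1)*(y + 2)*(y + 4)*(y^2 - 2*y - 3) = (y - 4)*(y + 1)^2*(y + 2)*(y + 4)*(y - 3)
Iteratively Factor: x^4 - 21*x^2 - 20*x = (x + 1)*(x^3 - x^2 - 20*x) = (x + 1)*(x + 4)*(x^2 - 5*x) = (x - 5)*(x + 1)*(x + 4)*(x)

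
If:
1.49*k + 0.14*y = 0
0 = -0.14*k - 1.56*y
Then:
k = 0.00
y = 0.00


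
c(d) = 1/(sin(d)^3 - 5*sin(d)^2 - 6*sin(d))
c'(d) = (-3*sin(d)^2*cos(d) + 10*sin(d)*cos(d) + 6*cos(d))/(sin(d)^3 - 5*sin(d)^2 - 6*sin(d))^2 = (-3*cos(d) + 10/tan(d) + 6*cos(d)/sin(d)^2)/((sin(d) - 6)^2*(sin(d) + 1)^2)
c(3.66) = 0.62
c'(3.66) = -0.10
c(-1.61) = 186.09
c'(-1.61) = 9483.78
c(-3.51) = -0.36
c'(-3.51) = -1.13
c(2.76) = -0.35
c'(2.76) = -1.04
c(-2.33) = 0.75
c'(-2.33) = 1.09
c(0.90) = -0.14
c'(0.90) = 0.14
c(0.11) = -1.39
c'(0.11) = 13.63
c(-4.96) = -0.10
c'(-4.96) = 0.03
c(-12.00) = -0.22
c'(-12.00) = 0.44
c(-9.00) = 0.64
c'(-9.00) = -0.52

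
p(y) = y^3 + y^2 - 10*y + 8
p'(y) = 3*y^2 + 2*y - 10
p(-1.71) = 23.02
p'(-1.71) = -4.65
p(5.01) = 108.75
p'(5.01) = 75.32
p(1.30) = -1.11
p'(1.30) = -2.33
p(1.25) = -0.98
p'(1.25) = -2.81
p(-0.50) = 13.12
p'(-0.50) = -10.25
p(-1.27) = 20.26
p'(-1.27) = -7.70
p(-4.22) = -7.14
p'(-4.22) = 34.99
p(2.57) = 5.88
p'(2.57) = 14.95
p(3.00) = 14.00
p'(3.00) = 23.00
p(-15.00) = -2992.00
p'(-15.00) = 635.00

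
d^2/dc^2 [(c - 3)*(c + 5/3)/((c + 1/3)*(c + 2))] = 2*(-99*c^3 - 459*c^2 - 873*c - 577)/(27*c^6 + 189*c^5 + 495*c^4 + 595*c^3 + 330*c^2 + 84*c + 8)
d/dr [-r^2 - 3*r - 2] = -2*r - 3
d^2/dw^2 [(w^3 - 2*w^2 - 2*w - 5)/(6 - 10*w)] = (-25*w^3 + 45*w^2 - 27*w + 173)/(125*w^3 - 225*w^2 + 135*w - 27)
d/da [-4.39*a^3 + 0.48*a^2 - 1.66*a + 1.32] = -13.17*a^2 + 0.96*a - 1.66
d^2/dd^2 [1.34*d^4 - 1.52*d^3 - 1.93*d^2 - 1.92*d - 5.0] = 16.08*d^2 - 9.12*d - 3.86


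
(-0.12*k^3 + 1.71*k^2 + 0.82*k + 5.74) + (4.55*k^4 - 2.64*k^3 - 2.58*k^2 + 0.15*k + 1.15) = 4.55*k^4 - 2.76*k^3 - 0.87*k^2 + 0.97*k + 6.89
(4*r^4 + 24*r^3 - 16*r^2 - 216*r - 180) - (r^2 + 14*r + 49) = 4*r^4 + 24*r^3 - 17*r^2 - 230*r - 229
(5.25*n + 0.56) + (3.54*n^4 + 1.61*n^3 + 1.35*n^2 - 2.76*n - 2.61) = 3.54*n^4 + 1.61*n^3 + 1.35*n^2 + 2.49*n - 2.05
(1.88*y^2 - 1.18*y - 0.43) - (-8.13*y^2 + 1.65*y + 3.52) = 10.01*y^2 - 2.83*y - 3.95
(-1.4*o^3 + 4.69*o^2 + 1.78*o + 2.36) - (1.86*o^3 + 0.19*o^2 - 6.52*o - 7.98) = -3.26*o^3 + 4.5*o^2 + 8.3*o + 10.34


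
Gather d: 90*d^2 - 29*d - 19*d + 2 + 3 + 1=90*d^2 - 48*d + 6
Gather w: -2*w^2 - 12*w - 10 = -2*w^2 - 12*w - 10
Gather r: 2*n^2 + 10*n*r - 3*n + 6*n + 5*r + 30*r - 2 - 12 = 2*n^2 + 3*n + r*(10*n + 35) - 14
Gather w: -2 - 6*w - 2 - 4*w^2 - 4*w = -4*w^2 - 10*w - 4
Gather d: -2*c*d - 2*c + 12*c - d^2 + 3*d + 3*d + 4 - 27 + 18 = 10*c - d^2 + d*(6 - 2*c) - 5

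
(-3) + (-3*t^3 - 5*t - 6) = -3*t^3 - 5*t - 9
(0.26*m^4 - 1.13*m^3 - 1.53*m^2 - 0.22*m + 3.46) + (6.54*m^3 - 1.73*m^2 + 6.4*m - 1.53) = 0.26*m^4 + 5.41*m^3 - 3.26*m^2 + 6.18*m + 1.93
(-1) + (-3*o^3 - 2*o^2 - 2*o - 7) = -3*o^3 - 2*o^2 - 2*o - 8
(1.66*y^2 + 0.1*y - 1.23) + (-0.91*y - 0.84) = 1.66*y^2 - 0.81*y - 2.07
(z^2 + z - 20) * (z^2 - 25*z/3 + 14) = z^4 - 22*z^3/3 - 43*z^2/3 + 542*z/3 - 280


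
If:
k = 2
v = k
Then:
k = 2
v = 2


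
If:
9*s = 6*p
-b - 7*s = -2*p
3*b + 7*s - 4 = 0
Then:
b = 16/5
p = -6/5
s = -4/5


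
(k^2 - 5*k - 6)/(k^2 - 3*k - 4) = (k - 6)/(k - 4)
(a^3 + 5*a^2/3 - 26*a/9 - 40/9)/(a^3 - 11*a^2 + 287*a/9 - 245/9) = (3*a^2 + 10*a + 8)/(3*a^2 - 28*a + 49)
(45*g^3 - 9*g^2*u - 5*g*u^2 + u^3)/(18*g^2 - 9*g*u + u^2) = (-15*g^2 - 2*g*u + u^2)/(-6*g + u)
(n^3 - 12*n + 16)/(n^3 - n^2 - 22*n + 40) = (n^2 + 2*n - 8)/(n^2 + n - 20)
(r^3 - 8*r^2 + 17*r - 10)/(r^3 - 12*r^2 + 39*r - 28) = (r^2 - 7*r + 10)/(r^2 - 11*r + 28)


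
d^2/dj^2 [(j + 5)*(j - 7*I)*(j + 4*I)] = 6*j + 10 - 6*I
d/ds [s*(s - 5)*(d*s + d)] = d*(3*s^2 - 8*s - 5)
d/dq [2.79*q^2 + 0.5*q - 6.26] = 5.58*q + 0.5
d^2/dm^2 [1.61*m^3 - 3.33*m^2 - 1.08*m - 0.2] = 9.66*m - 6.66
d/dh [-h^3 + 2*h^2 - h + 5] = -3*h^2 + 4*h - 1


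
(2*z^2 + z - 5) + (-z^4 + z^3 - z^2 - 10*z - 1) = -z^4 + z^3 + z^2 - 9*z - 6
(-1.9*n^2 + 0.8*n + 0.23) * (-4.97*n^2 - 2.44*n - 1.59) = 9.443*n^4 + 0.66*n^3 - 0.0741000000000001*n^2 - 1.8332*n - 0.3657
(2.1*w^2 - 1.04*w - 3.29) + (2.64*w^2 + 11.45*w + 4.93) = 4.74*w^2 + 10.41*w + 1.64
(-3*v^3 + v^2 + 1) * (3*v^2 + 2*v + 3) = -9*v^5 - 3*v^4 - 7*v^3 + 6*v^2 + 2*v + 3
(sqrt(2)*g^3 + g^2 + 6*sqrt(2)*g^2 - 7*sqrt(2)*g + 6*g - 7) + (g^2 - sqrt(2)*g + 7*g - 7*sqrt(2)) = sqrt(2)*g^3 + 2*g^2 + 6*sqrt(2)*g^2 - 8*sqrt(2)*g + 13*g - 7*sqrt(2) - 7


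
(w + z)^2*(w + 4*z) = w^3 + 6*w^2*z + 9*w*z^2 + 4*z^3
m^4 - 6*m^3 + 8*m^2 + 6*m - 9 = (m - 3)^2*(m - 1)*(m + 1)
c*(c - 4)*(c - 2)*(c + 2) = c^4 - 4*c^3 - 4*c^2 + 16*c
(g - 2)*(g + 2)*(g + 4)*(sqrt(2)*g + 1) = sqrt(2)*g^4 + g^3 + 4*sqrt(2)*g^3 - 4*sqrt(2)*g^2 + 4*g^2 - 16*sqrt(2)*g - 4*g - 16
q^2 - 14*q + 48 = (q - 8)*(q - 6)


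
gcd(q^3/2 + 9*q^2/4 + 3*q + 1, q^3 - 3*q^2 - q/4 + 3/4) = q + 1/2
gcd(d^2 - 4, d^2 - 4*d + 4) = d - 2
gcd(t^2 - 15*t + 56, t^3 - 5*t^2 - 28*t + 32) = t - 8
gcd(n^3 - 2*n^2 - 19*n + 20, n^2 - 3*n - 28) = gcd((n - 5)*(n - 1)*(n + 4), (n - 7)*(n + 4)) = n + 4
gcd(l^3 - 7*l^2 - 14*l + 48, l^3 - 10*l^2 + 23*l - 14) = l - 2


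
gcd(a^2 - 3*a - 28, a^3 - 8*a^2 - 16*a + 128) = a + 4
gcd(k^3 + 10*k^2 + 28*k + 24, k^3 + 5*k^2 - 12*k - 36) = k^2 + 8*k + 12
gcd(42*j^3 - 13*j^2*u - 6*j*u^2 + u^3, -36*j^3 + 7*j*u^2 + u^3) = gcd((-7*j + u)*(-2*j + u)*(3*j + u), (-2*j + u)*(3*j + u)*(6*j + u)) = -6*j^2 + j*u + u^2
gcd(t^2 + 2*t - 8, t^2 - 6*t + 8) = t - 2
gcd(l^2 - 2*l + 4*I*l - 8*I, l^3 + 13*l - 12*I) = l + 4*I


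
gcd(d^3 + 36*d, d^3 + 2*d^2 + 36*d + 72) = d^2 + 36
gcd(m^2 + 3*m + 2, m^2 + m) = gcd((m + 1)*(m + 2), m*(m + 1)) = m + 1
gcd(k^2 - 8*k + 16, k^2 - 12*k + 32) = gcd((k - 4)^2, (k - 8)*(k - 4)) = k - 4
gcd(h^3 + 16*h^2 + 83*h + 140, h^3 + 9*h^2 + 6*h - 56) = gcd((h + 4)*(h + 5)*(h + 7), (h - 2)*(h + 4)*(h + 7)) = h^2 + 11*h + 28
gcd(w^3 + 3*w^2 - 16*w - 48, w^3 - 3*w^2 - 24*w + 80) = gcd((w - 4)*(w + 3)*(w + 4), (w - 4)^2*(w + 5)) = w - 4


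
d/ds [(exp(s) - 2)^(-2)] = -2*exp(s)/(exp(s) - 2)^3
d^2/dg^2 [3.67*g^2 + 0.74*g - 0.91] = 7.34000000000000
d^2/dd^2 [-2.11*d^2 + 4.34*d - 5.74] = -4.22000000000000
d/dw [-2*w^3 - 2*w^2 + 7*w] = -6*w^2 - 4*w + 7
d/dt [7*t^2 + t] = 14*t + 1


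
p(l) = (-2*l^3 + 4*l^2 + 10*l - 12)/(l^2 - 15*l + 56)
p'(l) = (15 - 2*l)*(-2*l^3 + 4*l^2 + 10*l - 12)/(l^2 - 15*l + 56)^2 + (-6*l^2 + 8*l + 10)/(l^2 - 15*l + 56)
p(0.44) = -0.14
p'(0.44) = 0.21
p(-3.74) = 0.88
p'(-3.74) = -0.67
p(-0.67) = -0.25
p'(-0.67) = -0.03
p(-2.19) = 0.07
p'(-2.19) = -0.37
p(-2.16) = 0.06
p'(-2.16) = -0.37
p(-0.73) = -0.24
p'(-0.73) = -0.04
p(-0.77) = -0.24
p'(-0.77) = -0.05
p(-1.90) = -0.03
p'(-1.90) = -0.31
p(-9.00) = 6.18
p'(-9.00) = -1.27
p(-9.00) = 6.18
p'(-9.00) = -1.27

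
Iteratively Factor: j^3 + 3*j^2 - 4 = (j - 1)*(j^2 + 4*j + 4) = (j - 1)*(j + 2)*(j + 2)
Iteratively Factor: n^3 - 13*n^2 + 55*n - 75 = (n - 5)*(n^2 - 8*n + 15) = (n - 5)^2*(n - 3)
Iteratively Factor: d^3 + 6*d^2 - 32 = (d + 4)*(d^2 + 2*d - 8) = (d - 2)*(d + 4)*(d + 4)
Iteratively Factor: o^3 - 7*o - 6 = (o + 1)*(o^2 - o - 6) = (o + 1)*(o + 2)*(o - 3)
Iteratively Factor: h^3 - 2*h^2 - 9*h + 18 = (h - 2)*(h^2 - 9) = (h - 3)*(h - 2)*(h + 3)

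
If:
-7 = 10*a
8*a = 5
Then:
No Solution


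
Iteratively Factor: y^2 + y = (y)*(y + 1)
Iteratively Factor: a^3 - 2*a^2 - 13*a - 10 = (a - 5)*(a^2 + 3*a + 2) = (a - 5)*(a + 1)*(a + 2)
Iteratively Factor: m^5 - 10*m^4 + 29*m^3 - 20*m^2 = (m - 5)*(m^4 - 5*m^3 + 4*m^2) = (m - 5)*(m - 4)*(m^3 - m^2) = m*(m - 5)*(m - 4)*(m^2 - m) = m^2*(m - 5)*(m - 4)*(m - 1)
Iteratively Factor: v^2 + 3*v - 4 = (v - 1)*(v + 4)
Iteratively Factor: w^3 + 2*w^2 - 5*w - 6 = (w + 1)*(w^2 + w - 6) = (w + 1)*(w + 3)*(w - 2)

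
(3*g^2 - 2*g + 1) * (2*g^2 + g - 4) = 6*g^4 - g^3 - 12*g^2 + 9*g - 4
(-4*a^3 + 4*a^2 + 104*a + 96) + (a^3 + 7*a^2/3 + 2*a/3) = -3*a^3 + 19*a^2/3 + 314*a/3 + 96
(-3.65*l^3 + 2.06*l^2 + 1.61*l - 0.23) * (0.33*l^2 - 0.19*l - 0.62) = -1.2045*l^5 + 1.3733*l^4 + 2.4029*l^3 - 1.659*l^2 - 0.9545*l + 0.1426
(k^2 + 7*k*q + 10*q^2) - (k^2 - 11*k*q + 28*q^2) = 18*k*q - 18*q^2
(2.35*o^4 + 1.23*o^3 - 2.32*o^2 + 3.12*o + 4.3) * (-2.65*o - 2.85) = -6.2275*o^5 - 9.957*o^4 + 2.6425*o^3 - 1.656*o^2 - 20.287*o - 12.255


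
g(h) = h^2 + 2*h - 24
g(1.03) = -20.88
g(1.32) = -19.62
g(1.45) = -19.00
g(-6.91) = 9.93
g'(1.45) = 4.90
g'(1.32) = 4.64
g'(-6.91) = -11.82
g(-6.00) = 0.00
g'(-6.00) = -10.00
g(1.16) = -20.33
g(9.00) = 75.00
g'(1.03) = 4.06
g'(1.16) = 4.32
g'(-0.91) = 0.18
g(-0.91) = -24.99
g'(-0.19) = 1.62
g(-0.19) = -24.34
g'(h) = 2*h + 2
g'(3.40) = 8.80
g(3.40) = -5.64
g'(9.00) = 20.00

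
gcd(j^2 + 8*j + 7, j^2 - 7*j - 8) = j + 1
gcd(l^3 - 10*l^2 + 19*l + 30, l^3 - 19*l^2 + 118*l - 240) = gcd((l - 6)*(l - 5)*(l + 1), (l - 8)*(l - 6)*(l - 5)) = l^2 - 11*l + 30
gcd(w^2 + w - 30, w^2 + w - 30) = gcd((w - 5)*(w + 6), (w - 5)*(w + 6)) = w^2 + w - 30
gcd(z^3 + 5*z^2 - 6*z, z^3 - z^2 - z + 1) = z - 1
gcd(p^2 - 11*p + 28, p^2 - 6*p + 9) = 1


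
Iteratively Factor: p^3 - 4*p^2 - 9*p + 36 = (p - 3)*(p^2 - p - 12) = (p - 3)*(p + 3)*(p - 4)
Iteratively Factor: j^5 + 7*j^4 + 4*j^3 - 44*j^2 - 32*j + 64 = (j + 4)*(j^4 + 3*j^3 - 8*j^2 - 12*j + 16) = (j - 1)*(j + 4)*(j^3 + 4*j^2 - 4*j - 16) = (j - 2)*(j - 1)*(j + 4)*(j^2 + 6*j + 8) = (j - 2)*(j - 1)*(j + 2)*(j + 4)*(j + 4)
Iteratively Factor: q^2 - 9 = (q - 3)*(q + 3)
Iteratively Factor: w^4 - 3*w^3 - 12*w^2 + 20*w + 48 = (w - 3)*(w^3 - 12*w - 16) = (w - 4)*(w - 3)*(w^2 + 4*w + 4) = (w - 4)*(w - 3)*(w + 2)*(w + 2)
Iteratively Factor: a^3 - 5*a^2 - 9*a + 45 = (a - 3)*(a^2 - 2*a - 15) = (a - 5)*(a - 3)*(a + 3)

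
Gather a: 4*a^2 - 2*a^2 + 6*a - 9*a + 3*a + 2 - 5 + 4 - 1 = 2*a^2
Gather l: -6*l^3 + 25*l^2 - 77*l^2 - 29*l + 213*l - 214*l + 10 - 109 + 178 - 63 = -6*l^3 - 52*l^2 - 30*l + 16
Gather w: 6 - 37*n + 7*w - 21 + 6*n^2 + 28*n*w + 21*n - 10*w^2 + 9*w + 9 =6*n^2 - 16*n - 10*w^2 + w*(28*n + 16) - 6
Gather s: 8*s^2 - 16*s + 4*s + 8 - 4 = 8*s^2 - 12*s + 4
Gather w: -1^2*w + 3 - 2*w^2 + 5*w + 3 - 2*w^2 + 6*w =-4*w^2 + 10*w + 6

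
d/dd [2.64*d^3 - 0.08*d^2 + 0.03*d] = 7.92*d^2 - 0.16*d + 0.03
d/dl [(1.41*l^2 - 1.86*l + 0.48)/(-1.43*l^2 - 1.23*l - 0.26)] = (-4.3941*l^2 + 0.6396*l + 1.074)/(2.0449*l^4 + 3.5178*l^3 + 2.2565*l^2 + 0.6396*l + 0.0676)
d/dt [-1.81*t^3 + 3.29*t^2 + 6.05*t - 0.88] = -5.43*t^2 + 6.58*t + 6.05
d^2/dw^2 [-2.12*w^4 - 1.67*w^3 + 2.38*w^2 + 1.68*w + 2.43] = -25.44*w^2 - 10.02*w + 4.76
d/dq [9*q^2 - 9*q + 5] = 18*q - 9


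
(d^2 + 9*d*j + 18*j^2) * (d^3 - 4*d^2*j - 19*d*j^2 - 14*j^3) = d^5 + 5*d^4*j - 37*d^3*j^2 - 257*d^2*j^3 - 468*d*j^4 - 252*j^5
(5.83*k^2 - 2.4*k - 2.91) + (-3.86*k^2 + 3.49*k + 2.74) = 1.97*k^2 + 1.09*k - 0.17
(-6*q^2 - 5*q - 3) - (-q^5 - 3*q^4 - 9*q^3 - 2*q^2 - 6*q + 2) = q^5 + 3*q^4 + 9*q^3 - 4*q^2 + q - 5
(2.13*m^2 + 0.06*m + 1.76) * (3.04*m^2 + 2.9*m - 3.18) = 6.4752*m^4 + 6.3594*m^3 - 1.249*m^2 + 4.9132*m - 5.5968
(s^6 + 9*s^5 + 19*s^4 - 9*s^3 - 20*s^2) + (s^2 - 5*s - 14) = s^6 + 9*s^5 + 19*s^4 - 9*s^3 - 19*s^2 - 5*s - 14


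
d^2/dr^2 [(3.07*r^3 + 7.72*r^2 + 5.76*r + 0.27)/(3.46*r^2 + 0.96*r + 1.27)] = (1.13686837721616e-13*r^4 + 65.3055640000002*r^3 - 161.687688*r^2 - 116.772942*r + 8.982788)/(41.421736*r^6 + 34.478208*r^5 + 55.178004*r^4 + 26.195328*r^3 + 20.253198*r^2 + 4.645152*r + 2.048383)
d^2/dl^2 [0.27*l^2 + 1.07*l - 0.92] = 0.540000000000000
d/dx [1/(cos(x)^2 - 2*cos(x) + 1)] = 2*sin(x)/(cos(x) - 1)^3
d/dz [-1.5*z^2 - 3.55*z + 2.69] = -3.0*z - 3.55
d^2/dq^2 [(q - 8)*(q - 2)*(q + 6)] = 6*q - 8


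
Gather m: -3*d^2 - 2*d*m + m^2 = -3*d^2 - 2*d*m + m^2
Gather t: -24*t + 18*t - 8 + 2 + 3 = -6*t - 3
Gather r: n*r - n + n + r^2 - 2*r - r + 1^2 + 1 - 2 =r^2 + r*(n - 3)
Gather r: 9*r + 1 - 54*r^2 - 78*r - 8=-54*r^2 - 69*r - 7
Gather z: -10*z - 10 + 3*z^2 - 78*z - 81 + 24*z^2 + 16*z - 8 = 27*z^2 - 72*z - 99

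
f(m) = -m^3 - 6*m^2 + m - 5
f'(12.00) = -575.00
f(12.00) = -2585.00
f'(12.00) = -575.00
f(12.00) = -2585.00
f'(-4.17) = -1.13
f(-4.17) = -40.99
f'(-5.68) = -27.63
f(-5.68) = -21.00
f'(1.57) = -25.23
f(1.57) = -22.09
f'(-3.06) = 9.63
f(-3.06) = -35.59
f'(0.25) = -2.19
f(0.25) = -5.14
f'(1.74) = -28.96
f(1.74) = -26.69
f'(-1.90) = 12.97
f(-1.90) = -21.70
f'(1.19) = -17.53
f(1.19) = -13.99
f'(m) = -3*m^2 - 12*m + 1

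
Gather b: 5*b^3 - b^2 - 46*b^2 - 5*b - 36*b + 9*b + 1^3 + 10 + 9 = 5*b^3 - 47*b^2 - 32*b + 20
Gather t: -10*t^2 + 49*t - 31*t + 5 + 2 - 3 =-10*t^2 + 18*t + 4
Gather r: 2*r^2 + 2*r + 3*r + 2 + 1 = 2*r^2 + 5*r + 3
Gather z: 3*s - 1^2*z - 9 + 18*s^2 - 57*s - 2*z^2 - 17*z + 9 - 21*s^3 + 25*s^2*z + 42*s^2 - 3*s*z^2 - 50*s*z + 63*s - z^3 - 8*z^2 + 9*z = -21*s^3 + 60*s^2 + 9*s - z^3 + z^2*(-3*s - 10) + z*(25*s^2 - 50*s - 9)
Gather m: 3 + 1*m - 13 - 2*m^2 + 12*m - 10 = -2*m^2 + 13*m - 20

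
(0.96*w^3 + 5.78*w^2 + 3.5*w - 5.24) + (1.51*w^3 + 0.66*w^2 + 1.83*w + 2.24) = 2.47*w^3 + 6.44*w^2 + 5.33*w - 3.0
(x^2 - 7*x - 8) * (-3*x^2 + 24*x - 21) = -3*x^4 + 45*x^3 - 165*x^2 - 45*x + 168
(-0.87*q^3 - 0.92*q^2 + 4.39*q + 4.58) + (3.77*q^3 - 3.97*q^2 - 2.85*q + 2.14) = 2.9*q^3 - 4.89*q^2 + 1.54*q + 6.72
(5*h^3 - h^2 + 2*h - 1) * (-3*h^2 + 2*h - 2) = -15*h^5 + 13*h^4 - 18*h^3 + 9*h^2 - 6*h + 2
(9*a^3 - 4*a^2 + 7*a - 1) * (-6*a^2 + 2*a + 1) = -54*a^5 + 42*a^4 - 41*a^3 + 16*a^2 + 5*a - 1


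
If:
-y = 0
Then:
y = 0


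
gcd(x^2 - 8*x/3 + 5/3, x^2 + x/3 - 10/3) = x - 5/3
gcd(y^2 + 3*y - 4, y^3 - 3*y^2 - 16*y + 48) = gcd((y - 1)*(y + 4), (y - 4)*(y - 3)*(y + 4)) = y + 4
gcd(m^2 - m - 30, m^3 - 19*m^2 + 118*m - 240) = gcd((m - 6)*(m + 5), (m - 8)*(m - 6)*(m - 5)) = m - 6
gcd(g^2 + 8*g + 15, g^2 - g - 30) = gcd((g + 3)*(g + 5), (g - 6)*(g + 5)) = g + 5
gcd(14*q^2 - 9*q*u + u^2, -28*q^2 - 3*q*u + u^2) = 7*q - u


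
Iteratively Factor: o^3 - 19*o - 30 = (o - 5)*(o^2 + 5*o + 6) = (o - 5)*(o + 3)*(o + 2)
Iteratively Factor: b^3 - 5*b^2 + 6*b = (b)*(b^2 - 5*b + 6) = b*(b - 2)*(b - 3)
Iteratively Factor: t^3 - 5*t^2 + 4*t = (t - 1)*(t^2 - 4*t) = t*(t - 1)*(t - 4)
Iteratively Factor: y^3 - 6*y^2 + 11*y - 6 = (y - 3)*(y^2 - 3*y + 2) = (y - 3)*(y - 1)*(y - 2)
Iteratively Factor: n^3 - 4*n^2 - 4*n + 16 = (n + 2)*(n^2 - 6*n + 8) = (n - 2)*(n + 2)*(n - 4)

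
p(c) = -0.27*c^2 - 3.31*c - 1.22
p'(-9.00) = 1.55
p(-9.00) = 6.70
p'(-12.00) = 3.17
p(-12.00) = -0.38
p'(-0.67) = -2.95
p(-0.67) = 0.88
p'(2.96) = -4.91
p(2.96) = -13.38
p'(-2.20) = -2.12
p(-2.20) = 4.76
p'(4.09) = -5.52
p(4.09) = -19.27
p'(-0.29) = -3.15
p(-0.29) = -0.28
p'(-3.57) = -1.38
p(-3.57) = 7.16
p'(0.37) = -3.51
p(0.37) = -2.48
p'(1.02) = -3.86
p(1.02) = -4.88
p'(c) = -0.54*c - 3.31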